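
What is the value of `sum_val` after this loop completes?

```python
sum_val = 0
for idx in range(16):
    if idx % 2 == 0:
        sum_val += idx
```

Sum of even numbers 0 to 15
`sum_val` takes the values: 0 → 2 → 6 → 12 → 20 → 30 → 42 → 56

Answer: 56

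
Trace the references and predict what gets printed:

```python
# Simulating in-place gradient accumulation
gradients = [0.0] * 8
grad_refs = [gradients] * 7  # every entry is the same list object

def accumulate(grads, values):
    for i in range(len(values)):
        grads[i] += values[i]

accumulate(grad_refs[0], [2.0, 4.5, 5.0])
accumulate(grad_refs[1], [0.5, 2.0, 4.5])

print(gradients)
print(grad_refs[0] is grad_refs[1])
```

Key concept: gradient accumulation aliasing.
Step by step:
`gradients = [0.0] * 8` → gradients = [0.0, 0.0, 0.0, 0.0, 0.0, 0.0, 0.0, 0.0]
`grad_refs = [gradients] * 7` → grad_refs = [[0.0, 0.0, 0.0, 0.0, 0.0, 0.0, 0.0, 0.0], [0.0, 0.0, 0.0, 0.0, 0.0, 0.0, 0.0, 0.0], [0.0, 0.0, 0.0, 0.0, 0.0, 0.0, 0.0, 0.0], [0.0, 0.0, 0.0, 0.0, 0.0, 0.0, 0.0, 0.0], [0.0, 0.0, 0.0, 0.0, 0.0, 0.0, 0.0, 0.0], [0.0, 0.0, 0.0, 0.0, 0.0, 0.0, 0.0, 0.0], [0.0, 0.0, 0.0, 0.0, 0.0, 0.0, 0.0, 0.0]]
`accumulate(grad_refs[0], [2.0, 4.5, 5.0])` → gradients = [2.0, 4.5, 5.0, 0.0, 0.0, 0.0, 0.0, 0.0]; grad_refs = [[2.0, 4.5, 5.0, 0.0, 0.0, 0.0, 0.0, 0.0], [2.0, 4.5, 5.0, 0.0, 0.0, 0.0, 0.0, 0.0], [2.0, 4.5, 5.0, 0.0, 0.0, 0.0, 0.0, 0.0], [2.0, 4.5, 5.0, 0.0, 0.0, 0.0, 0.0, 0.0], [2.0, 4.5, 5.0, 0.0, 0.0, 0.0, 0.0, 0.0], [2.0, 4.5, 5.0, 0.0, 0.0, 0.0, 0.0, 0.0], [2.0, 4.5, 5.0, 0.0, 0.0, 0.0, 0.0, 0.0]]
`accumulate(grad_refs[1], [0.5, 2.0, 4.5])` → gradients = [2.5, 6.5, 9.5, 0.0, 0.0, 0.0, 0.0, 0.0]; grad_refs = [[2.5, 6.5, 9.5, 0.0, 0.0, 0.0, 0.0, 0.0], [2.5, 6.5, 9.5, 0.0, 0.0, 0.0, 0.0, 0.0], [2.5, 6.5, 9.5, 0.0, 0.0, 0.0, 0.0, 0.0], [2.5, 6.5, 9.5, 0.0, 0.0, 0.0, 0.0, 0.0], [2.5, 6.5, 9.5, 0.0, 0.0, 0.0, 0.0, 0.0], [2.5, 6.5, 9.5, 0.0, 0.0, 0.0, 0.0, 0.0], [2.5, 6.5, 9.5, 0.0, 0.0, 0.0, 0.0, 0.0]]
`print(gradients)` → prints [2.5, 6.5, 9.5, 0.0, 0.0, 0.0, 0.0, 0.0]
`print(grad_refs[0] is grad_refs[1])` → prints True

Answer:
[2.5, 6.5, 9.5, 0.0, 0.0, 0.0, 0.0, 0.0]
True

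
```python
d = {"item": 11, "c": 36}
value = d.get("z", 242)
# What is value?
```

Trace:
`d = {"item": 11, "c": 36}` → d = {'item': 11, 'c': 36}
`value = d.get("z", 242)` → value = 242
So value = 242

Answer: 242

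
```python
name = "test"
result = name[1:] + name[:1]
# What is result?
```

Trace:
`name = "test"` → name = 'test'
`result = name[1:] + name[:1]` → result = 'estt'
So result = 'estt'

Answer: 'estt'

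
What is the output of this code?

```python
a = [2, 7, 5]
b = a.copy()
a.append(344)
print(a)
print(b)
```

Key concept: list.copy() creates independent copy.
Step by step:
`a = [2, 7, 5]` → a = [2, 7, 5]
`b = a.copy()` → b = [2, 7, 5]
`a.append(344)` → a = [2, 7, 5, 344]
`print(a)` → prints [2, 7, 5, 344]
`print(b)` → prints [2, 7, 5]

Answer:
[2, 7, 5, 344]
[2, 7, 5]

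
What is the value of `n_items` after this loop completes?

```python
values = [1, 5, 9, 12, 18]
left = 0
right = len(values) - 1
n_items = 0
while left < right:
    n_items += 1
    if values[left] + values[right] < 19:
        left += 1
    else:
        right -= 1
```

Steps to find pair summing to 19
`n_items` takes the values: 0 → 1 → 2 → 3 → 4

Answer: 4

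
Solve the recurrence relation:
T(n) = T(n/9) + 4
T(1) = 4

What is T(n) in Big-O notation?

Each step divides n by 9 and adds 4. After log_9(n) steps we reach T(1)=4. So T(n) = 4·log_9(n) + 4 = O(log n).

Answer: O(log n)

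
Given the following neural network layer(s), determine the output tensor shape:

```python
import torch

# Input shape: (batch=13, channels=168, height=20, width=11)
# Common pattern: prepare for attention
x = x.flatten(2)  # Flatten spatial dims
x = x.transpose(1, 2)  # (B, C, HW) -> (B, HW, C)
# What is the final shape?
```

Input: (13, 168, 20, 11) -> after flatten(2): (13, 168, 220) -> Output: (13, 220, 168)

Answer: (13, 220, 168)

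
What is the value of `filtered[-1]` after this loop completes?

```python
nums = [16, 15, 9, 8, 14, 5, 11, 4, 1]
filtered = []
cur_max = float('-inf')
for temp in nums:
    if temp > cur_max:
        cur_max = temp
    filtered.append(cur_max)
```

Running max ends at 16
`filtered` takes the values: [] → [16] → [16, 16] → [16, 16, 16] → [16, 16, 16, 16] → [16, 16, 16, 16, 16] → [16, 16, 16, 16, 16, 16] → [16, 16, 16, 16, 16, 16, 16] → [16, 16, 16, 16, 16, 16, 16, 16] → [16, 16, 16, 16, 16, 16, 16, 16, 16]
So `filtered[-1]` = 16

Answer: 16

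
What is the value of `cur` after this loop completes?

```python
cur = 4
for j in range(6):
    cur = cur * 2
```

Multiply by 2, 6 times: 4 * 2^6 = 256
`cur` takes the values: 4 → 8 → 16 → 32 → 64 → 128 → 256

Answer: 256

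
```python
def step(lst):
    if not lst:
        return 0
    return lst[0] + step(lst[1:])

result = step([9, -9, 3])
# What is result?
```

9 + (-9) + 3 + 0 = 3

Answer: 3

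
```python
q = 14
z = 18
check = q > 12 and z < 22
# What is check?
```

Trace:
`q = 14` → q = 14
`z = 18` → z = 18
`check = q > 12 and z < 22` → check = True
So check = True

Answer: True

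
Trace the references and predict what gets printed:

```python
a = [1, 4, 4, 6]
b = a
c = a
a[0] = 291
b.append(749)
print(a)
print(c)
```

Key concept: multiple aliases.
Step by step:
`a = [1, 4, 4, 6]` → a = [1, 4, 4, 6]
`b = a` → b = [1, 4, 4, 6] (same object as a)
`c = a` → c = [1, 4, 4, 6] (same object as a, b)
`a[0] = 291` → a = [291, 4, 4, 6] (same object as b, c); b = [291, 4, 4, 6] (same object as a, c); c = [291, 4, 4, 6] (same object as a, b)
`b.append(749)` → a = [291, 4, 4, 6, 749] (same object as b, c); b = [291, 4, 4, 6, 749] (same object as a, c); c = [291, 4, 4, 6, 749] (same object as a, b)
`print(a)` → prints [291, 4, 4, 6, 749]
`print(c)` → prints [291, 4, 4, 6, 749]

Answer:
[291, 4, 4, 6, 749]
[291, 4, 4, 6, 749]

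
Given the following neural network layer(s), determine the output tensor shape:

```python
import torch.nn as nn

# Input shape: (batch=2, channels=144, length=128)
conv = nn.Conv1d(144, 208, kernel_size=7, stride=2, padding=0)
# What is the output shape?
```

Input: (2, 144, 128) -> Output: (2, 208, 61)

Answer: (2, 208, 61)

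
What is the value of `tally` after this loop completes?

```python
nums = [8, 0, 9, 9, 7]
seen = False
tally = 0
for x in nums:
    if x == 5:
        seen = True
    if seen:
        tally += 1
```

Count elements after first 5 in [8, 0, 9, 9, 7]
`tally` takes the values: 0

Answer: 0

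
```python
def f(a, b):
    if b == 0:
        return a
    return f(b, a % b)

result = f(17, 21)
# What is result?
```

f(17, 21) -> f(21, 17) -> f(17, 4) -> f(4, 1) -> f(1, 0) -> 1

Answer: 1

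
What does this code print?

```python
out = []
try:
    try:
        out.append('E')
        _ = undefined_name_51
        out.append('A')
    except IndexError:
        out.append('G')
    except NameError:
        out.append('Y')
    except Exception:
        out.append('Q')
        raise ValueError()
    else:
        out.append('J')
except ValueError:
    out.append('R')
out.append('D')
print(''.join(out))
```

Execution trace: 'E' (try body) → 'Y' (except NameError) → 'D' (after the try/except). Output: EYD

Answer: EYD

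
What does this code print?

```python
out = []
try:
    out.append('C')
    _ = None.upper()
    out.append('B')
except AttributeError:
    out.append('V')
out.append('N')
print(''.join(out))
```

Execution trace: 'C' (try body) → 'V' (except AttributeError) → 'N' (after the try/except). Output: CVN

Answer: CVN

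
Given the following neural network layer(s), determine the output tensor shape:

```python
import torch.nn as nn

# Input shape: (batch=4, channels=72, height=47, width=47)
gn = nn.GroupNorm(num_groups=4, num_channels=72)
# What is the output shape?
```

Input: (4, 72, 47, 47) -> Output: (4, 72, 47, 47)

Answer: (4, 72, 47, 47)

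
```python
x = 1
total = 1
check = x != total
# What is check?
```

Trace:
`x = 1` → x = 1
`total = 1` → total = 1
`check = x != total` → check = False
So check = False

Answer: False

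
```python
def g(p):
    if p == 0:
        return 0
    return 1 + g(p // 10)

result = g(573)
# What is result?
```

Count of digits of 573: 3

Answer: 3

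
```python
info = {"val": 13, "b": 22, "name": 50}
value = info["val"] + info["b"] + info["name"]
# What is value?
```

Trace:
`info = {"val": 13, "b": 22, "name": 50}` → info = {'val': 13, 'b': 22, 'name': 50}
`value = info["val"] + info["b"] + info["name"]` → value = 85
So value = 85

Answer: 85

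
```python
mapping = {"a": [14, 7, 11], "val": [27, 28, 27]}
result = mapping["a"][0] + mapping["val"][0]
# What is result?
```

Trace:
`mapping = {"a": [14, 7, 11], "val": [27, 28, 27]}` → mapping = {'a': [14, 7, 11], 'val': [27, 28, 27]}
`result = mapping["a"][0] + mapping["val"][0]` → result = 41
So result = 41

Answer: 41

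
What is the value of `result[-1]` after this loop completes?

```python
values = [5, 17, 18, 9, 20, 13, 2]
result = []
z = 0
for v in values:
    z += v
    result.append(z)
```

Cumulative sum ends at 84
`result` takes the values: [] → [5] → [5, 22] → [5, 22, 40] → [5, 22, 40, 49] → [5, 22, 40, 49, 69] → [5, 22, 40, 49, 69, 82] → [5, 22, 40, 49, 69, 82, 84]
So `result[-1]` = 84

Answer: 84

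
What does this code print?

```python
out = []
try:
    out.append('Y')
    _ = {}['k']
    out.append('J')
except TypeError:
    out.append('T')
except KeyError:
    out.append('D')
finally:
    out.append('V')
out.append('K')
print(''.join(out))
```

Execution trace: 'Y' (try body) → 'D' (except KeyError) → 'V' (finally) → 'K' (after the try/except). Output: YDVK

Answer: YDVK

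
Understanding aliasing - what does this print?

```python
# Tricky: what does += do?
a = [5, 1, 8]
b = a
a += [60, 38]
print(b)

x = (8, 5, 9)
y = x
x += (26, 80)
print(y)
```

Key concept: += behavior differs for mutable vs immutable.
Step by step:
`a = [5, 1, 8]` → a = [5, 1, 8]
`b = a` → b = [5, 1, 8] (same object as a)
`a += [60, 38]` → a = [5, 1, 8, 60, 38] (same object as b); b = [5, 1, 8, 60, 38] (same object as a)
`print(b)` → prints [5, 1, 8, 60, 38]
`x = (8, 5, 9)` → x = (8, 5, 9)
`y = x` → y = (8, 5, 9)
`x += (26, 80)` → x = (8, 5, 9, 26, 80)
`print(y)` → prints (8, 5, 9)

Answer:
[5, 1, 8, 60, 38]
(8, 5, 9)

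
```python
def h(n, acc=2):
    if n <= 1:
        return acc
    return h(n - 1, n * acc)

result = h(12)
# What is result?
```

Accumulator trace (n, acc): (12, 2) -> (11, 24) -> (10, 264) -> (9, 2640) -> (8, 23760) -> (7, 190080) -> (6, 1330560) -> (5, 7983360) -> (4, 39916800) -> (3, 159667200) -> (2, 479001600) -> (1, 958003200) -> return 958003200

Answer: 958003200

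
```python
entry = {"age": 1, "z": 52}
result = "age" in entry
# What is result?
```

Trace:
`entry = {"age": 1, "z": 52}` → entry = {'age': 1, 'z': 52}
`result = "age" in entry` → result = True
So result = True

Answer: True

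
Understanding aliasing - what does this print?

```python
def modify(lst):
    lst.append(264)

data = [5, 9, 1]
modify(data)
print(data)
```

Key concept: function modifies passed list.
Step by step:
`data = [5, 9, 1]` → data = [5, 9, 1]
`modify(data)` → data = [5, 9, 1, 264]
`print(data)` → prints [5, 9, 1, 264]

Answer: [5, 9, 1, 264]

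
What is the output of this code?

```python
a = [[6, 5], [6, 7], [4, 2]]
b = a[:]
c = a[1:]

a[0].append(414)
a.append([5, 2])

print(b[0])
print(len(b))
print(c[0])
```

Key concept: slice with nested mutation.
Step by step:
`a = [[6, 5], [6, 7], [4, 2]]` → a = [[6, 5], [6, 7], [4, 2]]
`b = a[:]` → b = [[6, 5], [6, 7], [4, 2]]
`c = a[1:]` → c = [[6, 7], [4, 2]]
`a[0].append(414)` → a = [[6, 5, 414], [6, 7], [4, 2]]; b = [[6, 5, 414], [6, 7], [4, 2]]
`a.append([5, 2])` → a = [[6, 5, 414], [6, 7], [4, 2], [5, 2]]
`print(b[0])` → prints [6, 5, 414]
`print(len(b))` → prints 3
`print(c[0])` → prints [6, 7]

Answer:
[6, 5, 414]
3
[6, 7]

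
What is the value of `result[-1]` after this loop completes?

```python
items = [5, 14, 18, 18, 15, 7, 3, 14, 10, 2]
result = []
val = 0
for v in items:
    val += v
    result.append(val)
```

Cumulative sum ends at 106
`result` takes the values: [] → [5] → [5, 19] → [5, 19, 37] → [5, 19, 37, 55] → [5, 19, 37, 55, 70] → [5, 19, 37, 55, 70, 77] → [5, 19, 37, 55, 70, 77, 80] → [5, 19, 37, 55, 70, 77, 80, 94] → [5, 19, 37, 55, 70, 77, 80, 94, 104] → [5, 19, 37, 55, 70, 77, 80, 94, 104, 106]
So `result[-1]` = 106

Answer: 106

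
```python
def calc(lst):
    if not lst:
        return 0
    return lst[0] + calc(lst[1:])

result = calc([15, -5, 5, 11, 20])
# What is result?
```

15 + (-5) + 5 + 11 + 20 + 0 = 46

Answer: 46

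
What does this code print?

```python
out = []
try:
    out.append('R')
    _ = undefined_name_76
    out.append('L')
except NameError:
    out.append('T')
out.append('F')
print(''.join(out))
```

Execution trace: 'R' (try body) → 'T' (except NameError) → 'F' (after the try/except). Output: RTF

Answer: RTF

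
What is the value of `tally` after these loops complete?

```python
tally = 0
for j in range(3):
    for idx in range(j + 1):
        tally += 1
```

Triangle: 1 + 2 + ... + 3
`tally` takes the values: 0 → 1 → 2 → 3 → 4 → 5 → 6

Answer: 6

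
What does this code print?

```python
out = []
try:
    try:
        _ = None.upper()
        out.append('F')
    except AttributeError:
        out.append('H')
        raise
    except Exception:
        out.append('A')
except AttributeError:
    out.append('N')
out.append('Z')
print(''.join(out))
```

Execution trace: 'H' (inner except AttributeError) → 'N' (outer except AttributeError) → 'Z' (after the try/except). Output: HNZ

Answer: HNZ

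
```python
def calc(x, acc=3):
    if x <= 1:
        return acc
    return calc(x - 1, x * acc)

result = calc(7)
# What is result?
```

Accumulator trace (n, acc): (7, 3) -> (6, 21) -> (5, 126) -> (4, 630) -> (3, 2520) -> (2, 7560) -> (1, 15120) -> return 15120

Answer: 15120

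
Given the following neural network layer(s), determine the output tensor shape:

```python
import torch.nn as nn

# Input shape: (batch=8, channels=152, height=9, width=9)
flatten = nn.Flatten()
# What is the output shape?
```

Input: (8, 152, 9, 9) -> Output: (8, 12312)

Answer: (8, 12312)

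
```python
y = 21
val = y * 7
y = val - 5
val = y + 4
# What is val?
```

Trace:
`y = 21` → y = 21
`val = y * 7` → val = 147
`y = val - 5` → y = 142
`val = y + 4` → val = 146
So val = 146

Answer: 146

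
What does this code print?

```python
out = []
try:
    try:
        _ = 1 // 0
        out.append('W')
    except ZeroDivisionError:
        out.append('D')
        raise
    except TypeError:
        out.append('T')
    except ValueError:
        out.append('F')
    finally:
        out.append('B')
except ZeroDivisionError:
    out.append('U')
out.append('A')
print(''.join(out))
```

Execution trace: 'D' (inner except ZeroDivisionError) → 'B' (inner finally) → 'U' (outer except ZeroDivisionError) → 'A' (after the try/except). Output: DBUA

Answer: DBUA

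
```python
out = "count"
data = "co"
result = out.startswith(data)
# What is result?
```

Trace:
`out = "count"` → out = 'count'
`data = "co"` → data = 'co'
`result = out.startswith(data)` → result = True
So result = True

Answer: True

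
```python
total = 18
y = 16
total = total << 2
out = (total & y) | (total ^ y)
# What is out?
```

Trace:
`total = 18` → total = 18
`y = 16` → y = 16
`total = total << 2` → total = 72
`out = (total & y) | (total ^ y)` → out = 88
So out = 88

Answer: 88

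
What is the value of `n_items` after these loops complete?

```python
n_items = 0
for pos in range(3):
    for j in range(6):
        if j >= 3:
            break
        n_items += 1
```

Inner breaks at 3, outer runs 3 times
`n_items` takes the values: 0 → 1 → 2 → 3 → 4 → 5 → 6 → 7 → 8 → 9

Answer: 9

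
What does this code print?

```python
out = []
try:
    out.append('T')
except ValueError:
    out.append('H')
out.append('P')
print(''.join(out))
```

Execution trace: 'T' (try body, no exception) → 'P' (after the try/except). Output: TP

Answer: TP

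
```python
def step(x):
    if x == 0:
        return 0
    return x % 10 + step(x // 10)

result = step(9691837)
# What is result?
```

Sum of digits of 9691837: 7 + 3 + 8 + 1 + 9 + 6 + 9 = 43

Answer: 43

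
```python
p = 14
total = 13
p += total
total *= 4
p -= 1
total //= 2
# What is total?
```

Trace:
`p = 14` → p = 14
`total = 13` → total = 13
`p += total` → p = 27
`total *= 4` → total = 52
`p -= 1` → p = 26
`total //= 2` → total = 26
So total = 26

Answer: 26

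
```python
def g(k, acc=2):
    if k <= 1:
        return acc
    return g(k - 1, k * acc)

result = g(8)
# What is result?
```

Accumulator trace (n, acc): (8, 2) -> (7, 16) -> (6, 112) -> (5, 672) -> (4, 3360) -> (3, 13440) -> (2, 40320) -> (1, 80640) -> return 80640

Answer: 80640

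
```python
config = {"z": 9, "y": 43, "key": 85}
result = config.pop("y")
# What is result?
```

Trace:
`config = {"z": 9, "y": 43, "key": 85}` → config = {'z': 9, 'y': 43, 'key': 85}
`result = config.pop("y")` → config = {'z': 9, 'key': 85}; result = 43
So result = 43

Answer: 43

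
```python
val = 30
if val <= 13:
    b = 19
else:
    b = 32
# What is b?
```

Trace:
`val = 30` → val = 30
`if val <= 13: ...` → val <= 13 is False, take else branch → b = 32
So b = 32

Answer: 32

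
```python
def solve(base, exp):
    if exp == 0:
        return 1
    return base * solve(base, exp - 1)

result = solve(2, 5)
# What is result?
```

solve(2, 5) = 2 * 2 * 2 * 2 * 2 = 32

Answer: 32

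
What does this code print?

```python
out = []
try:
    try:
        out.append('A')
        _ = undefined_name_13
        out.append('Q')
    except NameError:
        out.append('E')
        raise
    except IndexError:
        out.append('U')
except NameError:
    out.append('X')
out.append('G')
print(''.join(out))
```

Execution trace: 'A' (inner try body) → 'E' (inner except NameError) → 'X' (outer except NameError) → 'G' (after the try/except). Output: AEXG

Answer: AEXG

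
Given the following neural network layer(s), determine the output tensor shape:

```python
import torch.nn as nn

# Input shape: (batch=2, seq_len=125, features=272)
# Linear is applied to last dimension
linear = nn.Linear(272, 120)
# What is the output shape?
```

Input: (2, 125, 272) -> Output: (2, 125, 120)

Answer: (2, 125, 120)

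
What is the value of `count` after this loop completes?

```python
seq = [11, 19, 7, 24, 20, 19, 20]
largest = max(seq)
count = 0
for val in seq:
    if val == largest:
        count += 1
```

Count of max value 24 in [11, 19, 7, 24, 20, 19, 20]
`count` takes the values: 0 → 1

Answer: 1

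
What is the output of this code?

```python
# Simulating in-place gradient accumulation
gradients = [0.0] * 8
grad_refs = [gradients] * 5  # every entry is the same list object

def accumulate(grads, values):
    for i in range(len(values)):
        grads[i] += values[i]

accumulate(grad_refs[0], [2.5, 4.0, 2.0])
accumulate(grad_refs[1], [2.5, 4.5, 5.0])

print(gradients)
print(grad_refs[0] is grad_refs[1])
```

Key concept: gradient accumulation aliasing.
Step by step:
`gradients = [0.0] * 8` → gradients = [0.0, 0.0, 0.0, 0.0, 0.0, 0.0, 0.0, 0.0]
`grad_refs = [gradients] * 5` → grad_refs = [[0.0, 0.0, 0.0, 0.0, 0.0, 0.0, 0.0, 0.0], [0.0, 0.0, 0.0, 0.0, 0.0, 0.0, 0.0, 0.0], [0.0, 0.0, 0.0, 0.0, 0.0, 0.0, 0.0, 0.0], [0.0, 0.0, 0.0, 0.0, 0.0, 0.0, 0.0, 0.0], [0.0, 0.0, 0.0, 0.0, 0.0, 0.0, 0.0, 0.0]]
`accumulate(grad_refs[0], [2.5, 4.0, 2.0])` → gradients = [2.5, 4.0, 2.0, 0.0, 0.0, 0.0, 0.0, 0.0]; grad_refs = [[2.5, 4.0, 2.0, 0.0, 0.0, 0.0, 0.0, 0.0], [2.5, 4.0, 2.0, 0.0, 0.0, 0.0, 0.0, 0.0], [2.5, 4.0, 2.0, 0.0, 0.0, 0.0, 0.0, 0.0], [2.5, 4.0, 2.0, 0.0, 0.0, 0.0, 0.0, 0.0], [2.5, 4.0, 2.0, 0.0, 0.0, 0.0, 0.0, 0.0]]
`accumulate(grad_refs[1], [2.5, 4.5, 5.0])` → gradients = [5.0, 8.5, 7.0, 0.0, 0.0, 0.0, 0.0, 0.0]; grad_refs = [[5.0, 8.5, 7.0, 0.0, 0.0, 0.0, 0.0, 0.0], [5.0, 8.5, 7.0, 0.0, 0.0, 0.0, 0.0, 0.0], [5.0, 8.5, 7.0, 0.0, 0.0, 0.0, 0.0, 0.0], [5.0, 8.5, 7.0, 0.0, 0.0, 0.0, 0.0, 0.0], [5.0, 8.5, 7.0, 0.0, 0.0, 0.0, 0.0, 0.0]]
`print(gradients)` → prints [5.0, 8.5, 7.0, 0.0, 0.0, 0.0, 0.0, 0.0]
`print(grad_refs[0] is grad_refs[1])` → prints True

Answer:
[5.0, 8.5, 7.0, 0.0, 0.0, 0.0, 0.0, 0.0]
True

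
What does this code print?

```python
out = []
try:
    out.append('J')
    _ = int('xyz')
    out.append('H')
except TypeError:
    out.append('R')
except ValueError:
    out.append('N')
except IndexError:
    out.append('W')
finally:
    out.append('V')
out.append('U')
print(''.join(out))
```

Execution trace: 'J' (try body) → 'N' (except ValueError) → 'V' (finally) → 'U' (after the try/except). Output: JNVU

Answer: JNVU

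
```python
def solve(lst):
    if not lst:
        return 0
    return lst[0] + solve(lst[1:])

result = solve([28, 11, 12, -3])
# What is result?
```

28 + 11 + 12 + (-3) + 0 = 48

Answer: 48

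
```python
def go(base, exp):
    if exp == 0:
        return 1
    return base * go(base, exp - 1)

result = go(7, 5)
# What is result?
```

go(7, 5) = 7 * 7 * 7 * 7 * 7 = 16807

Answer: 16807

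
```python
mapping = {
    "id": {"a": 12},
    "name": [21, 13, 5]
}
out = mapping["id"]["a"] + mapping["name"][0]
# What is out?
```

Trace:
`mapping = { ...` → mapping = {'id': {'a': 12}, 'name': [21, 13, 5]}
`out = mapping["id"]["a"] + mapping["name"][0]` → out = 33
So out = 33

Answer: 33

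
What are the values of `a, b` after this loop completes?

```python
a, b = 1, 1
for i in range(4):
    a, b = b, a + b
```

Fibonacci: after 4 iterations
`a, b` takes the values: (1, 1) → (1, 2) → (2, 3) → (3, 5) → (5, 8)

Answer: 5, 8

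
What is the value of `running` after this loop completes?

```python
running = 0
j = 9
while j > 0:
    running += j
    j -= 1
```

Sum 9 down to 1
`running` takes the values: 0 → 9 → 17 → 24 → 30 → 35 → 39 → 42 → 44 → 45

Answer: 45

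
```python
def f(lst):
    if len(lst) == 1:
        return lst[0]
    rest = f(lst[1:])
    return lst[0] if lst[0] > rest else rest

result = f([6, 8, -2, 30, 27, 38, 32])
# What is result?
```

Recursive max over [6, 8, -2, 30, 27, 38, 32] = 38

Answer: 38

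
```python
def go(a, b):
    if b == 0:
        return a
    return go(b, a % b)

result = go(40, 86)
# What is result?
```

go(40, 86) -> go(86, 40) -> go(40, 6) -> go(6, 4) -> go(4, 2) -> go(2, 0) -> 2

Answer: 2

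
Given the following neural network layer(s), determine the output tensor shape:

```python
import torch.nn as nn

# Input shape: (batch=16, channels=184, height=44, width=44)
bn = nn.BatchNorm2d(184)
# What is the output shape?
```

Input: (16, 184, 44, 44) -> Output: (16, 184, 44, 44)

Answer: (16, 184, 44, 44)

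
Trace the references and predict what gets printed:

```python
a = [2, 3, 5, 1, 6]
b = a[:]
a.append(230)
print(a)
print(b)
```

Key concept: slice [:] creates copy.
Step by step:
`a = [2, 3, 5, 1, 6]` → a = [2, 3, 5, 1, 6]
`b = a[:]` → b = [2, 3, 5, 1, 6]
`a.append(230)` → a = [2, 3, 5, 1, 6, 230]
`print(a)` → prints [2, 3, 5, 1, 6, 230]
`print(b)` → prints [2, 3, 5, 1, 6]

Answer:
[2, 3, 5, 1, 6, 230]
[2, 3, 5, 1, 6]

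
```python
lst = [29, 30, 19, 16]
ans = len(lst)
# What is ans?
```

Trace:
`lst = [29, 30, 19, 16]` → lst = [29, 30, 19, 16]
`ans = len(lst)` → ans = 4
So ans = 4

Answer: 4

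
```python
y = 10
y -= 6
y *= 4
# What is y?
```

Trace:
`y = 10` → y = 10
`y -= 6` → y = 4
`y *= 4` → y = 16
So y = 16

Answer: 16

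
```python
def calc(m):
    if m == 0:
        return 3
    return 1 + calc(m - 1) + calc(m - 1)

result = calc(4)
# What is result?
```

calc(m) = 1 + 2·calc(m-1), calc(0)=3. Closed form: (3+1)·2^4 - 1 = 63.

Answer: 63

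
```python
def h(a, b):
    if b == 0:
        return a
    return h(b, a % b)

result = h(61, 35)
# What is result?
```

h(61, 35) -> h(35, 26) -> h(26, 9) -> h(9, 8) -> h(8, 1) -> h(1, 0) -> 1

Answer: 1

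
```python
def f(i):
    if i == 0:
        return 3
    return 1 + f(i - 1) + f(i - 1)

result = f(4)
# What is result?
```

f(i) = 1 + 2·f(i-1), f(0)=3. Closed form: (3+1)·2^4 - 1 = 63.

Answer: 63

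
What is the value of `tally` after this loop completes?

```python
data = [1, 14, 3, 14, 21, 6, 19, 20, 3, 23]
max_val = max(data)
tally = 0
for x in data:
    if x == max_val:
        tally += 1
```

Count of max value 23 in [1, 14, 3, 14, 21, 6, 19, 20, 3, 23]
`tally` takes the values: 0 → 1

Answer: 1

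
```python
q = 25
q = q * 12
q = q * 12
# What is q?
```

Trace:
`q = 25` → q = 25
`q = q * 12` → q = 300
`q = q * 12` → q = 3600
So q = 3600

Answer: 3600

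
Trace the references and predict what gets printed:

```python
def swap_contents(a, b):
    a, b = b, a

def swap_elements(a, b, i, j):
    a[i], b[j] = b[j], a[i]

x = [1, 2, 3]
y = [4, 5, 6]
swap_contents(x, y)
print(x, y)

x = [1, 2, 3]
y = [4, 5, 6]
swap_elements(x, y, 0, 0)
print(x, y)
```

Key concept: parameter rebinding vs mutation.
Step by step:
`x = [1, 2, 3]` → x = [1, 2, 3]
`y = [4, 5, 6]` → y = [4, 5, 6]
`swap_contents(x, y)` → no visible change to tracked variables
`print(x, y)` → prints [1, 2, 3] [4, 5, 6]
`x = [1, 2, 3]` → x = [1, 2, 3]
`y = [4, 5, 6]` → y = [4, 5, 6]
`swap_elements(x, y, 0, 0)` → x = [4, 2, 3]; y = [1, 5, 6]
`print(x, y)` → prints [4, 2, 3] [1, 5, 6]

Answer:
[1, 2, 3] [4, 5, 6]
[4, 2, 3] [1, 5, 6]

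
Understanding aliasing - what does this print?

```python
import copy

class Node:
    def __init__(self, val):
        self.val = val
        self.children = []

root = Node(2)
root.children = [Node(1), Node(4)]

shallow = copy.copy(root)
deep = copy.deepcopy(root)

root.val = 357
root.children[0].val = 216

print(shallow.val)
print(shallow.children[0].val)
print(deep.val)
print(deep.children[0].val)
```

Key concept: deep copy with custom objects.
Step by step:
`root = Node(2)` → root = Node(val=2, children=[])
`root.children = [Node(1), Node(4)]` → root = Node(val=2, children=[Node(val=1, children=[]), Node(val=4, children=[])])
`shallow = copy.copy(root)` → shallow = Node(val=2, children=[Node(val=1, children=[]), Node(val=4, children=[])])
`deep = copy.deepcopy(root)` → deep = Node(val=2, children=[Node(val=1, children=[]), Node(val=4, children=[])])
`root.val = 357` → root = Node(val=357, children=[Node(val=1, children=[]), Node(val=4, children=[])])
`root.children[0].val = 216` → root = Node(val=357, children=[Node(val=216, children=[]), Node(val=4, children=[])]); shallow = Node(val=2, children=[Node(val=216, children=[]), Node(val=4, children=[])])
`print(shallow.val)` → prints 2
`print(shallow.children[0].val)` → prints 216
`print(deep.val)` → prints 2
`print(deep.children[0].val)` → prints 1

Answer:
2
216
2
1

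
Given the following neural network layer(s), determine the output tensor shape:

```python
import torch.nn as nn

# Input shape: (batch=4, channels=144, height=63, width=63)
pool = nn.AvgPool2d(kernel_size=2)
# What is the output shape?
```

Input: (4, 144, 63, 63) -> Output: (4, 144, 31, 31)

Answer: (4, 144, 31, 31)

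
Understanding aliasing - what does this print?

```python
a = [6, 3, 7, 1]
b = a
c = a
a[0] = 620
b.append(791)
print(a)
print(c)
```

Key concept: multiple aliases.
Step by step:
`a = [6, 3, 7, 1]` → a = [6, 3, 7, 1]
`b = a` → b = [6, 3, 7, 1] (same object as a)
`c = a` → c = [6, 3, 7, 1] (same object as a, b)
`a[0] = 620` → a = [620, 3, 7, 1] (same object as b, c); b = [620, 3, 7, 1] (same object as a, c); c = [620, 3, 7, 1] (same object as a, b)
`b.append(791)` → a = [620, 3, 7, 1, 791] (same object as b, c); b = [620, 3, 7, 1, 791] (same object as a, c); c = [620, 3, 7, 1, 791] (same object as a, b)
`print(a)` → prints [620, 3, 7, 1, 791]
`print(c)` → prints [620, 3, 7, 1, 791]

Answer:
[620, 3, 7, 1, 791]
[620, 3, 7, 1, 791]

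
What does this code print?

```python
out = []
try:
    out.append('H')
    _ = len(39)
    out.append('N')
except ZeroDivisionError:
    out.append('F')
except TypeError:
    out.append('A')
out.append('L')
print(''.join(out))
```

Execution trace: 'H' (try body) → 'A' (except TypeError) → 'L' (after the try/except). Output: HAL

Answer: HAL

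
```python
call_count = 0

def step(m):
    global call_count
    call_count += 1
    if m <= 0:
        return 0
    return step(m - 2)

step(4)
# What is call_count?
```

Linear recursion stepping by 2: 3 calls from m=4 down to ≤0.

Answer: 3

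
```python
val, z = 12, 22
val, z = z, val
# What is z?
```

Trace:
`val, z = 12, 22` → val = 12; z = 22
`val, z = z, val` → val = 22; z = 12
So z = 12

Answer: 12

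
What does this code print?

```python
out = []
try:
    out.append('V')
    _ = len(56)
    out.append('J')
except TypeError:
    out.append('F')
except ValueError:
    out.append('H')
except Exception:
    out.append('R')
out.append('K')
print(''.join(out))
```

Execution trace: 'V' (try body) → 'F' (except TypeError) → 'K' (after the try/except). Output: VFK

Answer: VFK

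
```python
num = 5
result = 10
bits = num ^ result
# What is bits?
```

Trace:
`num = 5` → num = 5
`result = 10` → result = 10
`bits = num ^ result` → bits = 15
So bits = 15

Answer: 15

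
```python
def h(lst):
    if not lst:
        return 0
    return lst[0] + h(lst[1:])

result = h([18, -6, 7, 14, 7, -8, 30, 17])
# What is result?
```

18 + (-6) + 7 + 14 + 7 + (-8) + 30 + 17 + 0 = 79

Answer: 79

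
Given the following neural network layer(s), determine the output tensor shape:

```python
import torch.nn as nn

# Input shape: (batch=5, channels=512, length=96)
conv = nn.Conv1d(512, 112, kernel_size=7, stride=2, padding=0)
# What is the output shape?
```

Input: (5, 512, 96) -> Output: (5, 112, 45)

Answer: (5, 112, 45)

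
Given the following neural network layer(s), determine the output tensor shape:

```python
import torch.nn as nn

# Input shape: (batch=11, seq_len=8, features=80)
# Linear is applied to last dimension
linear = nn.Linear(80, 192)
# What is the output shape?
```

Input: (11, 8, 80) -> Output: (11, 8, 192)

Answer: (11, 8, 192)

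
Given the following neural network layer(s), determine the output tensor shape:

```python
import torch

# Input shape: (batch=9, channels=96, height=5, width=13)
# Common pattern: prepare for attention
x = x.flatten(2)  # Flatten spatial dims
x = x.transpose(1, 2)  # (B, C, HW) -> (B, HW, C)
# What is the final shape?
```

Input: (9, 96, 5, 13) -> after flatten(2): (9, 96, 65) -> Output: (9, 65, 96)

Answer: (9, 65, 96)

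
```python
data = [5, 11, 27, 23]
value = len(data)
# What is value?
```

Trace:
`data = [5, 11, 27, 23]` → data = [5, 11, 27, 23]
`value = len(data)` → value = 4
So value = 4

Answer: 4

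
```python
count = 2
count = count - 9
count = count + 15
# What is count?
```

Trace:
`count = 2` → count = 2
`count = count - 9` → count = -7
`count = count + 15` → count = 8
So count = 8

Answer: 8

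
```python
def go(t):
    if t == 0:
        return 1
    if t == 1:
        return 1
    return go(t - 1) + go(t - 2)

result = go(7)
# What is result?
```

Build up from base cases: go(0)=1, go(1)=1, go(2)=2, go(3)=3, go(4)=5, go(5)=8, go(6)=13, ..., go(7)=21

Answer: 21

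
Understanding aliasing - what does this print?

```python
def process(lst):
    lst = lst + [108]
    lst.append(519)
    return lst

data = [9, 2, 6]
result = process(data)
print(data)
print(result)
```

Key concept: rebinding parameter vs mutation.
Step by step:
`data = [9, 2, 6]` → data = [9, 2, 6]
`result = process(data)` → result = [9, 2, 6, 108, 519]
`print(data)` → prints [9, 2, 6]
`print(result)` → prints [9, 2, 6, 108, 519]

Answer:
[9, 2, 6]
[9, 2, 6, 108, 519]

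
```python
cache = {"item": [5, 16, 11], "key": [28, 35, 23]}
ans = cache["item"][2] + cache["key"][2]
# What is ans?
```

Trace:
`cache = {"item": [5, 16, 11], "key": [28, 35, 23]}` → cache = {'item': [5, 16, 11], 'key': [28, 35, 23]}
`ans = cache["item"][2] + cache["key"][2]` → ans = 34
So ans = 34

Answer: 34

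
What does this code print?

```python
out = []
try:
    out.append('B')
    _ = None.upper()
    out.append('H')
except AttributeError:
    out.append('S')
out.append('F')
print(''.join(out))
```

Execution trace: 'B' (try body) → 'S' (except AttributeError) → 'F' (after the try/except). Output: BSF

Answer: BSF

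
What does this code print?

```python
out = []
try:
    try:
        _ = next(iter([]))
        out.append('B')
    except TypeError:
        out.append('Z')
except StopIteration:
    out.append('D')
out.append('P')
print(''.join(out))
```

Execution trace: 'D' (outer except StopIteration) → 'P' (after the try/except). Output: DP

Answer: DP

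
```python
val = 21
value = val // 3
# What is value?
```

Trace:
`val = 21` → val = 21
`value = val // 3` → value = 7
So value = 7

Answer: 7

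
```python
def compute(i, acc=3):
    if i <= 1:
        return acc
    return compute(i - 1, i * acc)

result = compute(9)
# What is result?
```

Accumulator trace (n, acc): (9, 3) -> (8, 27) -> (7, 216) -> (6, 1512) -> (5, 9072) -> (4, 45360) -> (3, 181440) -> (2, 544320) -> (1, 1088640) -> return 1088640

Answer: 1088640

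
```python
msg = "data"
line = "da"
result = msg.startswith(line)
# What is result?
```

Trace:
`msg = "data"` → msg = 'data'
`line = "da"` → line = 'da'
`result = msg.startswith(line)` → result = True
So result = True

Answer: True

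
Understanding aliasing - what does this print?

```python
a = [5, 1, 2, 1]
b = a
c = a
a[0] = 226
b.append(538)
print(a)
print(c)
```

Key concept: multiple aliases.
Step by step:
`a = [5, 1, 2, 1]` → a = [5, 1, 2, 1]
`b = a` → b = [5, 1, 2, 1] (same object as a)
`c = a` → c = [5, 1, 2, 1] (same object as a, b)
`a[0] = 226` → a = [226, 1, 2, 1] (same object as b, c); b = [226, 1, 2, 1] (same object as a, c); c = [226, 1, 2, 1] (same object as a, b)
`b.append(538)` → a = [226, 1, 2, 1, 538] (same object as b, c); b = [226, 1, 2, 1, 538] (same object as a, c); c = [226, 1, 2, 1, 538] (same object as a, b)
`print(a)` → prints [226, 1, 2, 1, 538]
`print(c)` → prints [226, 1, 2, 1, 538]

Answer:
[226, 1, 2, 1, 538]
[226, 1, 2, 1, 538]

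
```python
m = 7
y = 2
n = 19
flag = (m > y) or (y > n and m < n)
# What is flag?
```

Trace:
`m = 7` → m = 7
`y = 2` → y = 2
`n = 19` → n = 19
`flag = (m > y) or (y > n and m < n)` → flag = True
So flag = True

Answer: True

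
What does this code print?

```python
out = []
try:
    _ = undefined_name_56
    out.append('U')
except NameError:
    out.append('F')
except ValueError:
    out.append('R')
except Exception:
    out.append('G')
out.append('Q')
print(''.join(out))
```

Execution trace: 'F' (except NameError) → 'Q' (after the try/except). Output: FQ

Answer: FQ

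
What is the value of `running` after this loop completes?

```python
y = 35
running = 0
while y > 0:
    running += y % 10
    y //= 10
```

Sum digits of 35
`running` takes the values: 0 → 5 → 8

Answer: 8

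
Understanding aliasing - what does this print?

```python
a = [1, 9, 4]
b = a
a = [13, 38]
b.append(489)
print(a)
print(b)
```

Key concept: rebinding vs mutation: a is rebound to a new list, b still points at the original.
Step by step:
`a = [1, 9, 4]` → a = [1, 9, 4]
`b = a` → b = [1, 9, 4] (same object as a)
`a = [13, 38]` → a = [13, 38]
`b.append(489)` → b = [1, 9, 4, 489]
`print(a)` → prints [13, 38]
`print(b)` → prints [1, 9, 4, 489]

Answer:
[13, 38]
[1, 9, 4, 489]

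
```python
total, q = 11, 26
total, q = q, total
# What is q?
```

Trace:
`total, q = 11, 26` → total = 11; q = 26
`total, q = q, total` → total = 26; q = 11
So q = 11

Answer: 11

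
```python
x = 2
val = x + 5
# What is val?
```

Trace:
`x = 2` → x = 2
`val = x + 5` → val = 7
So val = 7

Answer: 7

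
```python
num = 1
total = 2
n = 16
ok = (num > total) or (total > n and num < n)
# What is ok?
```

Trace:
`num = 1` → num = 1
`total = 2` → total = 2
`n = 16` → n = 16
`ok = (num > total) or (total > n and num < n)` → ok = False
So ok = False

Answer: False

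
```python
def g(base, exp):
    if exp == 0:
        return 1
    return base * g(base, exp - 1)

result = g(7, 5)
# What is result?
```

g(7, 5) = 7 * 7 * 7 * 7 * 7 = 16807

Answer: 16807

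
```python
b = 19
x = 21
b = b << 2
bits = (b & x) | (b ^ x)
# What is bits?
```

Trace:
`b = 19` → b = 19
`x = 21` → x = 21
`b = b << 2` → b = 76
`bits = (b & x) | (b ^ x)` → bits = 93
So bits = 93

Answer: 93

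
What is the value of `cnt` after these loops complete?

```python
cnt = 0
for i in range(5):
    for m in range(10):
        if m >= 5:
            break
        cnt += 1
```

Inner breaks at 5, outer runs 5 times
`cnt` takes the values: 0 → 1 → 2 → 3 → 4 → 5 → 6 → 7 → 8 → 9 → 10 → 11 → 12 → 13 → 14 → 15 → 16 → 17 → 18 → 19 → 20 → 21 → 22 → 23 → 24 → 25

Answer: 25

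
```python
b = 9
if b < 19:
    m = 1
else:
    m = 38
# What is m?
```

Trace:
`b = 9` → b = 9
`if b < 19: ...` → b < 19 is True → m = 1
So m = 1

Answer: 1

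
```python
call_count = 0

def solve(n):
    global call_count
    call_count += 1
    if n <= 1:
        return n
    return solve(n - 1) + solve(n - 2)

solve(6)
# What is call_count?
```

Calls(n) = 1 + Calls(n-1) + Calls(n-2); Calls(0)=Calls(1)=1. For n=6 this gives 25.

Answer: 25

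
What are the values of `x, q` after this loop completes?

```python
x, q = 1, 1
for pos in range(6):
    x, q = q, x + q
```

Fibonacci: after 6 iterations
`x, q` takes the values: (1, 1) → (1, 2) → (2, 3) → (3, 5) → (5, 8) → (8, 13) → (13, 21)

Answer: 13, 21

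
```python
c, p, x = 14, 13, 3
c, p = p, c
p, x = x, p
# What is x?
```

Trace:
`c, p, x = 14, 13, 3` → c = 14; p = 13; x = 3
`c, p = p, c` → c = 13; p = 14
`p, x = x, p` → p = 3; x = 14
So x = 14

Answer: 14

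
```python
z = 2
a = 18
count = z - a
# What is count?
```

Trace:
`z = 2` → z = 2
`a = 18` → a = 18
`count = z - a` → count = -16
So count = -16

Answer: -16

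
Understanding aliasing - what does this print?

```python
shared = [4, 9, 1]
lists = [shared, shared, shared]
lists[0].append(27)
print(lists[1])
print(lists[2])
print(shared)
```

Key concept: list of same reference.
Step by step:
`shared = [4, 9, 1]` → shared = [4, 9, 1]
`lists = [shared, shared, shared]` → lists = [[4, 9, 1], [4, 9, 1], [4, 9, 1]]
`lists[0].append(27)` → shared = [4, 9, 1, 27]; lists = [[4, 9, 1, 27], [4, 9, 1, 27], [4, 9, 1, 27]]
`print(lists[1])` → prints [4, 9, 1, 27]
`print(lists[2])` → prints [4, 9, 1, 27]
`print(shared)` → prints [4, 9, 1, 27]

Answer:
[4, 9, 1, 27]
[4, 9, 1, 27]
[4, 9, 1, 27]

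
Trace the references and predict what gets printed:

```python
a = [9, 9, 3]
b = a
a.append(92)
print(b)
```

Key concept: basic list aliasing.
Step by step:
`a = [9, 9, 3]` → a = [9, 9, 3]
`b = a` → b = [9, 9, 3] (same object as a)
`a.append(92)` → a = [9, 9, 3, 92] (same object as b); b = [9, 9, 3, 92] (same object as a)
`print(b)` → prints [9, 9, 3, 92]

Answer: [9, 9, 3, 92]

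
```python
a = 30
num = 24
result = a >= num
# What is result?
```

Trace:
`a = 30` → a = 30
`num = 24` → num = 24
`result = a >= num` → result = True
So result = True

Answer: True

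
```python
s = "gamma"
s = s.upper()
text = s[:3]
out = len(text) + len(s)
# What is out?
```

Trace:
`s = "gamma"` → s = 'gamma'
`s = s.upper()` → s = 'GAMMA'
`text = s[:3]` → text = 'GAM'
`out = len(text) + len(s)` → out = 8
So out = 8

Answer: 8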